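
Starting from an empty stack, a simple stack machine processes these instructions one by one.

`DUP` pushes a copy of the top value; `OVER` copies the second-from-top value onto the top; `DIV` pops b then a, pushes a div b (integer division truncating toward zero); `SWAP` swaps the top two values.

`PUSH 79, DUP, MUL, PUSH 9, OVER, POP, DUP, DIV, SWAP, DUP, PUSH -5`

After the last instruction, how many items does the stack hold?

4

PUSH 79 → [79]
DUP     → [79, 79]
MUL     → [6241]
PUSH 9  → [6241, 9]
OVER    → [6241, 9, 6241]
POP     → [6241, 9]
DUP     → [6241, 9, 9]
DIV     → [6241, 1]
SWAP    → [1, 6241]
DUP     → [1, 6241, 6241]
PUSH -5 → [1, 6241, 6241, -5]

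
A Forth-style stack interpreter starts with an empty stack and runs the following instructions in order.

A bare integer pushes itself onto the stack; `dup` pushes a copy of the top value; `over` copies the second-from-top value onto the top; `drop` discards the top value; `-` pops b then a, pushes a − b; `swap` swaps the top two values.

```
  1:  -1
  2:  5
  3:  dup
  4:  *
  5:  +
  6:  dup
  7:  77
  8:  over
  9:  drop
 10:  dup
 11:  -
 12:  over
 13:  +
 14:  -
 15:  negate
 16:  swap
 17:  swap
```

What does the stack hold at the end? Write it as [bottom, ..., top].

[24, 0]

-1     : [-1]
5      : [-1, 5]
dup    : [-1, 5, 5]
*      : [-1, 25]
+      : [24]
dup    : [24, 24]
77     : [24, 24, 77]
over   : [24, 24, 77, 24]
drop   : [24, 24, 77]
dup    : [24, 24, 77, 77]
-      : [24, 24, 0]
over   : [24, 24, 0, 24]
+      : [24, 24, 24]
-      : [24, 0]
negate : [24, 0]
swap   : [0, 24]
swap   : [24, 0]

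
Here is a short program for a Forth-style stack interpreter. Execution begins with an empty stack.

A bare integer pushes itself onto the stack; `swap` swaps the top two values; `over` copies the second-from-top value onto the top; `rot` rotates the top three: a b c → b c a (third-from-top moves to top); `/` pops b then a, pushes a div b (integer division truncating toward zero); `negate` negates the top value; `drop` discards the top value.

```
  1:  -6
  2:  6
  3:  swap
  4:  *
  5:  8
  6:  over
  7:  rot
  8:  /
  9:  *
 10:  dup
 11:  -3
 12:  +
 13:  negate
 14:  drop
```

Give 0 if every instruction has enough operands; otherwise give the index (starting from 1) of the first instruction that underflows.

-6      -6
6       -6 6
swap    6 -6
*       -36
8       -36 8
over    -36 8 -36
rot     8 -36 -36
/       8 1
*       8
dup     8 8
-3      8 8 -3
+       8 5
negate  8 -5
drop    8

0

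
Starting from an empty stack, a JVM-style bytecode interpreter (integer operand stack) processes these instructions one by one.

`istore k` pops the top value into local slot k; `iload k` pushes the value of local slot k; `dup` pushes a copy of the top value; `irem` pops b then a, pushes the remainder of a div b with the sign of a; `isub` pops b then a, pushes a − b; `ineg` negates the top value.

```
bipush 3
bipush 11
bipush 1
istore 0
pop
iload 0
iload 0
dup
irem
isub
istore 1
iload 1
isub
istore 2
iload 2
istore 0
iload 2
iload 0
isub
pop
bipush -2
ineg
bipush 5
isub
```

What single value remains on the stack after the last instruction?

-3

bipush 3  -> [3]
bipush 11 -> [3, 11]
bipush 1  -> [3, 11, 1]
istore 0  -> [3, 11]
pop       -> [3]
iload 0   -> [3, 1]
iload 0   -> [3, 1, 1]
dup       -> [3, 1, 1, 1]
irem      -> [3, 1, 0]
isub      -> [3, 1]
istore 1  -> [3]
iload 1   -> [3, 1]
isub      -> [2]
istore 2  -> []
iload 2   -> [2]
istore 0  -> []
iload 2   -> [2]
iload 0   -> [2, 2]
isub      -> [0]
pop       -> []
bipush -2 -> [-2]
ineg      -> [2]
bipush 5  -> [2, 5]
isub      -> [-3]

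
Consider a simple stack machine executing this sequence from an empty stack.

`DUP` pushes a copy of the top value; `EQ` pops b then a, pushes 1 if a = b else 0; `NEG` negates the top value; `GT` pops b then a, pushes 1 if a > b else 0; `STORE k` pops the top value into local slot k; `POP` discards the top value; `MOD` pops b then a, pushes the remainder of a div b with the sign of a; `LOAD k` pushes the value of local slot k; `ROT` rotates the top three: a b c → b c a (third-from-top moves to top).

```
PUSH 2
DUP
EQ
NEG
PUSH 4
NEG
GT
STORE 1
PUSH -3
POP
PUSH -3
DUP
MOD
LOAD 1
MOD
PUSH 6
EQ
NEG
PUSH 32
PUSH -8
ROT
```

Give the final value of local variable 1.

PUSH 2  -> 2
DUP     -> 2 2
EQ      -> 1
NEG     -> -1
PUSH 4  -> -1 4
NEG     -> -1 -4
GT      -> 1
STORE 1 -> (empty)
PUSH -3 -> -3
POP     -> (empty)
PUSH -3 -> -3
DUP     -> -3 -3
MOD     -> 0
LOAD 1  -> 0 1
MOD     -> 0
PUSH 6  -> 0 6
EQ      -> 0
NEG     -> 0
PUSH 32 -> 0 32
PUSH -8 -> 0 32 -8
ROT     -> 32 -8 0

1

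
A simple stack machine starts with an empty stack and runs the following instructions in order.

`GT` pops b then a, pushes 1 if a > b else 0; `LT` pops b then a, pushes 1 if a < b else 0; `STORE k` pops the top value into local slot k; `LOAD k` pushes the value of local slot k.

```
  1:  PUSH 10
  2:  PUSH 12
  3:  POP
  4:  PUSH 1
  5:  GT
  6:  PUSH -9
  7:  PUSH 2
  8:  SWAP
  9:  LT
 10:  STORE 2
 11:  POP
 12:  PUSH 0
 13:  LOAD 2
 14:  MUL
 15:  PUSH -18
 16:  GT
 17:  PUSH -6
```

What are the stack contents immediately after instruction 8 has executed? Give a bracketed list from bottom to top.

[1, 2, -9]

PUSH 10 -> [10]
PUSH 12 -> [10, 12]
POP     -> [10]
PUSH 1  -> [10, 1]
GT      -> [1]
PUSH -9 -> [1, -9]
PUSH 2  -> [1, -9, 2]
SWAP    -> [1, 2, -9]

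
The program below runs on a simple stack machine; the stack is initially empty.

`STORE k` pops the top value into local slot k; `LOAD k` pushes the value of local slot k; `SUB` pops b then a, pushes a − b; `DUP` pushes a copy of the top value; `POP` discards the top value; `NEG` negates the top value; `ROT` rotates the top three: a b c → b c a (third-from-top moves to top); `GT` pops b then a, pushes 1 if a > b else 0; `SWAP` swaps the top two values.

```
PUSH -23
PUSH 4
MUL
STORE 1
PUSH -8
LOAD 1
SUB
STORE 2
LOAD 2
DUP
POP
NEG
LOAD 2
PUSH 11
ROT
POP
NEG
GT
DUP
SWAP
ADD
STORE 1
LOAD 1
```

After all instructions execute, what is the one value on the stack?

2

PUSH -23 : [-23]
PUSH 4   : [-23, 4]
MUL      : [-92]
STORE 1  : []
PUSH -8  : [-8]
LOAD 1   : [-8, -92]
SUB      : [84]
STORE 2  : []
LOAD 2   : [84]
DUP      : [84, 84]
POP      : [84]
NEG      : [-84]
LOAD 2   : [-84, 84]
PUSH 11  : [-84, 84, 11]
ROT      : [84, 11, -84]
POP      : [84, 11]
NEG      : [84, -11]
GT       : [1]
DUP      : [1, 1]
SWAP     : [1, 1]
ADD      : [2]
STORE 1  : []
LOAD 1   : [2]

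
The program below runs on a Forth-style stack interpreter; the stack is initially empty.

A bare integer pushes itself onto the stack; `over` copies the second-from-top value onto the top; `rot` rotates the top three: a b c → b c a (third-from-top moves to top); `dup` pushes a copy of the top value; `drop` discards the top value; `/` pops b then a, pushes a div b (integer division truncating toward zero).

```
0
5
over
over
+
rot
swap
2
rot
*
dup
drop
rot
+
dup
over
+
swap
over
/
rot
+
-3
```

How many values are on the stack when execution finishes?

3

0    -> 0
5    -> 0 5
over -> 0 5 0
over -> 0 5 0 5
+    -> 0 5 5
rot  -> 5 5 0
swap -> 5 0 5
2    -> 5 0 5 2
rot  -> 5 5 2 0
*    -> 5 5 0
dup  -> 5 5 0 0
drop -> 5 5 0
rot  -> 5 0 5
+    -> 5 5
dup  -> 5 5 5
over -> 5 5 5 5
+    -> 5 5 10
swap -> 5 10 5
over -> 5 10 5 10
/    -> 5 10 0
rot  -> 10 0 5
+    -> 10 5
-3   -> 10 5 -3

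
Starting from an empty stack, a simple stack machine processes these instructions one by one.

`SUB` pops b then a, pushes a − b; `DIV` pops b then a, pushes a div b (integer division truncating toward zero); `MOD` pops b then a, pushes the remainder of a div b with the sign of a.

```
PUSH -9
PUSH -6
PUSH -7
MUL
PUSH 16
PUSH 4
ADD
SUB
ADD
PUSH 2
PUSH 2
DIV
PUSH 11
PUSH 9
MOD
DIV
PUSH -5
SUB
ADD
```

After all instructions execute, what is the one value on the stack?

PUSH -9 → [-9]
PUSH -6 → [-9, -6]
PUSH -7 → [-9, -6, -7]
MUL     → [-9, 42]
PUSH 16 → [-9, 42, 16]
PUSH 4  → [-9, 42, 16, 4]
ADD     → [-9, 42, 20]
SUB     → [-9, 22]
ADD     → [13]
PUSH 2  → [13, 2]
PUSH 2  → [13, 2, 2]
DIV     → [13, 1]
PUSH 11 → [13, 1, 11]
PUSH 9  → [13, 1, 11, 9]
MOD     → [13, 1, 2]
DIV     → [13, 0]
PUSH -5 → [13, 0, -5]
SUB     → [13, 5]
ADD     → [18]

18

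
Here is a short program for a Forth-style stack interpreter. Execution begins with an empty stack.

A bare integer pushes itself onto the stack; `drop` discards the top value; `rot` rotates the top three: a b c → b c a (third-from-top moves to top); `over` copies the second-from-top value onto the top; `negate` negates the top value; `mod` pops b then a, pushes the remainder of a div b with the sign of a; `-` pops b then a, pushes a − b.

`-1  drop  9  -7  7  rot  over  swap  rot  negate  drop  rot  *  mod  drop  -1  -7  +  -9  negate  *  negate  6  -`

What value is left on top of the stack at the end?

66

-1      [-1]
drop    []
9       [9]
-7      [9, -7]
7       [9, -7, 7]
rot     [-7, 7, 9]
over    [-7, 7, 9, 7]
swap    [-7, 7, 7, 9]
rot     [-7, 7, 9, 7]
negate  [-7, 7, 9, -7]
drop    [-7, 7, 9]
rot     [7, 9, -7]
*       [7, -63]
mod     [7]
drop    []
-1      [-1]
-7      [-1, -7]
+       [-8]
-9      [-8, -9]
negate  [-8, 9]
*       [-72]
negate  [72]
6       [72, 6]
-       [66]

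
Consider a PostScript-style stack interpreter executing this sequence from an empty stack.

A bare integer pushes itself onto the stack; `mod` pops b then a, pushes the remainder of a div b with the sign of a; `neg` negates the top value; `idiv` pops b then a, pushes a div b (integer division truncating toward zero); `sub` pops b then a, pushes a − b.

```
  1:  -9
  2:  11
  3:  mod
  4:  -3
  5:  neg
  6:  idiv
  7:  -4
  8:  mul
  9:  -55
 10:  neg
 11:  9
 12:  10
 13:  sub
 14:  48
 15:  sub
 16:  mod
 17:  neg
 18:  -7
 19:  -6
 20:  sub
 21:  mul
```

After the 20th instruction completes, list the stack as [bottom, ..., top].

-9   -> [-9]
11   -> [-9, 11]
mod  -> [-9]
-3   -> [-9, -3]
neg  -> [-9, 3]
idiv -> [-3]
-4   -> [-3, -4]
mul  -> [12]
-55  -> [12, -55]
neg  -> [12, 55]
9    -> [12, 55, 9]
10   -> [12, 55, 9, 10]
sub  -> [12, 55, -1]
48   -> [12, 55, -1, 48]
sub  -> [12, 55, -49]
mod  -> [12, 6]
neg  -> [12, -6]
-7   -> [12, -6, -7]
-6   -> [12, -6, -7, -6]
sub  -> [12, -6, -1]

[12, -6, -1]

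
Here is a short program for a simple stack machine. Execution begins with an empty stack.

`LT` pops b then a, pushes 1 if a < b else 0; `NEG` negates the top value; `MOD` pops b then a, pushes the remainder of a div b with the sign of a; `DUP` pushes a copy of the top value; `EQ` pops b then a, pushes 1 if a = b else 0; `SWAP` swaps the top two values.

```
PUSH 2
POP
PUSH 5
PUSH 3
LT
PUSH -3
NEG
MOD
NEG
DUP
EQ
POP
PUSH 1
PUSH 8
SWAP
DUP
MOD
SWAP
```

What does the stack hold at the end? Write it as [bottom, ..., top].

[0, 8]

PUSH 2  -> 2
POP     -> (empty)
PUSH 5  -> 5
PUSH 3  -> 5 3
LT      -> 0
PUSH -3 -> 0 -3
NEG     -> 0 3
MOD     -> 0
NEG     -> 0
DUP     -> 0 0
EQ      -> 1
POP     -> (empty)
PUSH 1  -> 1
PUSH 8  -> 1 8
SWAP    -> 8 1
DUP     -> 8 1 1
MOD     -> 8 0
SWAP    -> 0 8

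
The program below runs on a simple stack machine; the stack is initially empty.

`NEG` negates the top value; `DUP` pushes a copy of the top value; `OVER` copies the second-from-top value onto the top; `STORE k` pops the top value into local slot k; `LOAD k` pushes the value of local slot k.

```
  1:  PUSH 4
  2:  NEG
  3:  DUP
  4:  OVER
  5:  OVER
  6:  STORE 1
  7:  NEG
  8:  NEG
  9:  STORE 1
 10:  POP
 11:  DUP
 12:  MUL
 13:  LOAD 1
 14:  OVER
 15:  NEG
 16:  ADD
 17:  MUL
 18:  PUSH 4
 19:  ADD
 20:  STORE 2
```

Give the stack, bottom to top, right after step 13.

PUSH 4  -> 4
NEG     -> -4
DUP     -> -4 -4
OVER    -> -4 -4 -4
OVER    -> -4 -4 -4 -4
STORE 1 -> -4 -4 -4
NEG     -> -4 -4 4
NEG     -> -4 -4 -4
STORE 1 -> -4 -4
POP     -> -4
DUP     -> -4 -4
MUL     -> 16
LOAD 1  -> 16 -4

[16, -4]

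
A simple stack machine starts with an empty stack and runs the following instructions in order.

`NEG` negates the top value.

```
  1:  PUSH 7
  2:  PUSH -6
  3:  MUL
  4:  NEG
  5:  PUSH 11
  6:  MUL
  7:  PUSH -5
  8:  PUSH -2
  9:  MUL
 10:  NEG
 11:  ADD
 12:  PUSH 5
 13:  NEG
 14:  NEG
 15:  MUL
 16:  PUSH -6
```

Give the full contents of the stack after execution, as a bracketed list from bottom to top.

PUSH 7  → [7]
PUSH -6 → [7, -6]
MUL     → [-42]
NEG     → [42]
PUSH 11 → [42, 11]
MUL     → [462]
PUSH -5 → [462, -5]
PUSH -2 → [462, -5, -2]
MUL     → [462, 10]
NEG     → [462, -10]
ADD     → [452]
PUSH 5  → [452, 5]
NEG     → [452, -5]
NEG     → [452, 5]
MUL     → [2260]
PUSH -6 → [2260, -6]

[2260, -6]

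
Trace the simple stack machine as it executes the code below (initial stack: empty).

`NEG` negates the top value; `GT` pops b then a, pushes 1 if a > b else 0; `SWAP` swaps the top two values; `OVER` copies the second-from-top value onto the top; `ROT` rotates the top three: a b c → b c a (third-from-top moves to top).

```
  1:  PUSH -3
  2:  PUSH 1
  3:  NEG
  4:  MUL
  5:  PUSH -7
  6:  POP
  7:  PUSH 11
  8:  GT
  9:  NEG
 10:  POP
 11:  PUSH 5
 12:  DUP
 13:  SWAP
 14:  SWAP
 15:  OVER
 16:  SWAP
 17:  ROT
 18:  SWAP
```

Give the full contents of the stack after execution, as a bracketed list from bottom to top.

[5, 5, 5]

PUSH -3 : -3
PUSH 1  : -3 1
NEG     : -3 -1
MUL     : 3
PUSH -7 : 3 -7
POP     : 3
PUSH 11 : 3 11
GT      : 0
NEG     : 0
POP     : (empty)
PUSH 5  : 5
DUP     : 5 5
SWAP    : 5 5
SWAP    : 5 5
OVER    : 5 5 5
SWAP    : 5 5 5
ROT     : 5 5 5
SWAP    : 5 5 5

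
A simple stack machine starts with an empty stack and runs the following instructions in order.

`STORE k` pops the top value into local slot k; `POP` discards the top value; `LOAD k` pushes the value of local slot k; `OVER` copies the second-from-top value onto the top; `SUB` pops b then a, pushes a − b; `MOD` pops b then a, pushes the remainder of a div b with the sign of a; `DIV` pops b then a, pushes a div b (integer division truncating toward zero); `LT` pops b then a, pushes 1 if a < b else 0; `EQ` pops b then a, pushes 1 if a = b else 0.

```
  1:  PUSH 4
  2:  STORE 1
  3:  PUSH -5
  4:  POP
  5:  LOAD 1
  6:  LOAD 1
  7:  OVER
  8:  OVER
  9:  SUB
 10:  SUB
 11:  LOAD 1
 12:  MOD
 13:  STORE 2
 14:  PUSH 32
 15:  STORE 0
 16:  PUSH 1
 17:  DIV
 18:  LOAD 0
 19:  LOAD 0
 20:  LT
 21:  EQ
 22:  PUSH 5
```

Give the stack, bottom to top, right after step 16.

PUSH 4  → 4
STORE 1 → (empty)
PUSH -5 → -5
POP     → (empty)
LOAD 1  → 4
LOAD 1  → 4 4
OVER    → 4 4 4
OVER    → 4 4 4 4
SUB     → 4 4 0
SUB     → 4 4
LOAD 1  → 4 4 4
MOD     → 4 0
STORE 2 → 4
PUSH 32 → 4 32
STORE 0 → 4
PUSH 1  → 4 1

[4, 1]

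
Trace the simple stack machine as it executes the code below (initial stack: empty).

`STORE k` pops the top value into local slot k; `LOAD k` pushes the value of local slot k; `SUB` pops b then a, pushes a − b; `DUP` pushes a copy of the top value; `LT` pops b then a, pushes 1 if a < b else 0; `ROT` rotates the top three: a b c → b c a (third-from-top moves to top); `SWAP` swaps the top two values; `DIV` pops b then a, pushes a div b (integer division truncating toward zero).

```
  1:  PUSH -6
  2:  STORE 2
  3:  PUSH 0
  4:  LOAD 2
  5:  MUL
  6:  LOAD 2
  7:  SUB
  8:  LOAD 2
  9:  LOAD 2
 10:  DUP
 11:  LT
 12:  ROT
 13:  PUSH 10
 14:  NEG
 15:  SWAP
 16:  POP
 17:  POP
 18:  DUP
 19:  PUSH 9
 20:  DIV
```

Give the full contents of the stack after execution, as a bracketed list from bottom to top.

[-6, 0, 0]

PUSH -6  -6
STORE 2  (empty)
PUSH 0   0
LOAD 2   0 -6
MUL      0
LOAD 2   0 -6
SUB      6
LOAD 2   6 -6
LOAD 2   6 -6 -6
DUP      6 -6 -6 -6
LT       6 -6 0
ROT      -6 0 6
PUSH 10  -6 0 6 10
NEG      -6 0 6 -10
SWAP     -6 0 -10 6
POP      -6 0 -10
POP      -6 0
DUP      -6 0 0
PUSH 9   -6 0 0 9
DIV      -6 0 0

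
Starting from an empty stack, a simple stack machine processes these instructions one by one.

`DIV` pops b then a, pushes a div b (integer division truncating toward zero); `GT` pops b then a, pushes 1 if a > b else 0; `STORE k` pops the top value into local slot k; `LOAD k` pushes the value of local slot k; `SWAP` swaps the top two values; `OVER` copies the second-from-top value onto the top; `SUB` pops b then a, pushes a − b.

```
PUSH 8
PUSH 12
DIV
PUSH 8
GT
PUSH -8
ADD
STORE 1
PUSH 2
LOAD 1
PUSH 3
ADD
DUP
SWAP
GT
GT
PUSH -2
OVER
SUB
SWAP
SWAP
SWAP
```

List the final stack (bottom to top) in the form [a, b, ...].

[-3, 1]

PUSH 8  -> [8]
PUSH 12 -> [8, 12]
DIV     -> [0]
PUSH 8  -> [0, 8]
GT      -> [0]
PUSH -8 -> [0, -8]
ADD     -> [-8]
STORE 1 -> []
PUSH 2  -> [2]
LOAD 1  -> [2, -8]
PUSH 3  -> [2, -8, 3]
ADD     -> [2, -5]
DUP     -> [2, -5, -5]
SWAP    -> [2, -5, -5]
GT      -> [2, 0]
GT      -> [1]
PUSH -2 -> [1, -2]
OVER    -> [1, -2, 1]
SUB     -> [1, -3]
SWAP    -> [-3, 1]
SWAP    -> [1, -3]
SWAP    -> [-3, 1]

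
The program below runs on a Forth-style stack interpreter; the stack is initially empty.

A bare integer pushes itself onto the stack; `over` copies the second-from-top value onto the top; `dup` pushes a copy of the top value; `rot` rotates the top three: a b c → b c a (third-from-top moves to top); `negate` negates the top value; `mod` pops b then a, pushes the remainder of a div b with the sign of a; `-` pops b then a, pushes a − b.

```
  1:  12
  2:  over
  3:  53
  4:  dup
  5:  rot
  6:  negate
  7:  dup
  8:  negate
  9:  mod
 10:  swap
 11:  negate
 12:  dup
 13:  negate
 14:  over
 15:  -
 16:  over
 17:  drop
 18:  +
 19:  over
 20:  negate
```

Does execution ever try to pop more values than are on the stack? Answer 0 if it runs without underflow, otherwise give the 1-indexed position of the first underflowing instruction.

2

12 → 12
over  — needs 2 operands, stack has 1 → underflow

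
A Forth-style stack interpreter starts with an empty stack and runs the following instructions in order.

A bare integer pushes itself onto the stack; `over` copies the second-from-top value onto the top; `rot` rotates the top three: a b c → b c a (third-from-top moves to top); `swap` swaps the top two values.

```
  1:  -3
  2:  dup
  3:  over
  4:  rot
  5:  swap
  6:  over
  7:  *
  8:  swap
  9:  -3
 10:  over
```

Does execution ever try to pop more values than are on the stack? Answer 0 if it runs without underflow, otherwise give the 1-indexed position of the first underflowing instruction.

0

-3   → -3
dup  → -3 -3
over → -3 -3 -3
rot  → -3 -3 -3
swap → -3 -3 -3
over → -3 -3 -3 -3
*    → -3 -3 9
swap → -3 9 -3
-3   → -3 9 -3 -3
over → -3 9 -3 -3 -3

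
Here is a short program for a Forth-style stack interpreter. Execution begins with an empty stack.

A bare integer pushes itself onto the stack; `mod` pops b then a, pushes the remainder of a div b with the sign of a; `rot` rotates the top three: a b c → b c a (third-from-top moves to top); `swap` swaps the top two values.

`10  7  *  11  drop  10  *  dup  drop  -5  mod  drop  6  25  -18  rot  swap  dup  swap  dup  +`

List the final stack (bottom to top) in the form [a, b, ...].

10   → [10]
7    → [10, 7]
*    → [70]
11   → [70, 11]
drop → [70]
10   → [70, 10]
*    → [700]
dup  → [700, 700]
drop → [700]
-5   → [700, -5]
mod  → [0]
drop → []
6    → [6]
25   → [6, 25]
-18  → [6, 25, -18]
rot  → [25, -18, 6]
swap → [25, 6, -18]
dup  → [25, 6, -18, -18]
swap → [25, 6, -18, -18]
dup  → [25, 6, -18, -18, -18]
+    → [25, 6, -18, -36]

[25, 6, -18, -36]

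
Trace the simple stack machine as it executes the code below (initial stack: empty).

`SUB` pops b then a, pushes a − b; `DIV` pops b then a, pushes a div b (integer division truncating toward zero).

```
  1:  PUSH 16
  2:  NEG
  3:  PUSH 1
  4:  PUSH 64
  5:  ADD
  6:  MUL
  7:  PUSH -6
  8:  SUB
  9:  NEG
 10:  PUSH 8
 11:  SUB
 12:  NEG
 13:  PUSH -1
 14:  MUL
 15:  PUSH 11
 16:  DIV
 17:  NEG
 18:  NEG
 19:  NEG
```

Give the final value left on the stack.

-93

PUSH 16  16
NEG      -16
PUSH 1   -16 1
PUSH 64  -16 1 64
ADD      -16 65
MUL      -1040
PUSH -6  -1040 -6
SUB      -1034
NEG      1034
PUSH 8   1034 8
SUB      1026
NEG      -1026
PUSH -1  -1026 -1
MUL      1026
PUSH 11  1026 11
DIV      93
NEG      -93
NEG      93
NEG      -93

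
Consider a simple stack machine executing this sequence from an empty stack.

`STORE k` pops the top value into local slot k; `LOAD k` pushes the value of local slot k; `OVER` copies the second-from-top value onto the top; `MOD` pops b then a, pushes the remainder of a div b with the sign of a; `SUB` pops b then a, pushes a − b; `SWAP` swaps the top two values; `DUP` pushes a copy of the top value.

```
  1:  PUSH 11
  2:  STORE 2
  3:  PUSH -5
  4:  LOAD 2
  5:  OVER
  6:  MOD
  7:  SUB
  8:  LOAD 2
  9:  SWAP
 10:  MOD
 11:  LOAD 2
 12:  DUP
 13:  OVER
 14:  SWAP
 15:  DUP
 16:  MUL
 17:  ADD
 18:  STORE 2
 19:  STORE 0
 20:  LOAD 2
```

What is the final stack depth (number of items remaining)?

2

PUSH 11  [11]
STORE 2  []
PUSH -5  [-5]
LOAD 2   [-5, 11]
OVER     [-5, 11, -5]
MOD      [-5, 1]
SUB      [-6]
LOAD 2   [-6, 11]
SWAP     [11, -6]
MOD      [5]
LOAD 2   [5, 11]
DUP      [5, 11, 11]
OVER     [5, 11, 11, 11]
SWAP     [5, 11, 11, 11]
DUP      [5, 11, 11, 11, 11]
MUL      [5, 11, 11, 121]
ADD      [5, 11, 132]
STORE 2  [5, 11]
STORE 0  [5]
LOAD 2   [5, 132]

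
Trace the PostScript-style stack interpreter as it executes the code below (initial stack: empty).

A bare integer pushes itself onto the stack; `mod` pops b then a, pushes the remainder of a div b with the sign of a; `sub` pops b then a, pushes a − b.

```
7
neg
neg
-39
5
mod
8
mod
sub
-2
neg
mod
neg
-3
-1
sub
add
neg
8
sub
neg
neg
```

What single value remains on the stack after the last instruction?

7    [7]
neg  [-7]
neg  [7]
-39  [7, -39]
5    [7, -39, 5]
mod  [7, -4]
8    [7, -4, 8]
mod  [7, -4]
sub  [11]
-2   [11, -2]
neg  [11, 2]
mod  [1]
neg  [-1]
-3   [-1, -3]
-1   [-1, -3, -1]
sub  [-1, -2]
add  [-3]
neg  [3]
8    [3, 8]
sub  [-5]
neg  [5]
neg  [-5]

-5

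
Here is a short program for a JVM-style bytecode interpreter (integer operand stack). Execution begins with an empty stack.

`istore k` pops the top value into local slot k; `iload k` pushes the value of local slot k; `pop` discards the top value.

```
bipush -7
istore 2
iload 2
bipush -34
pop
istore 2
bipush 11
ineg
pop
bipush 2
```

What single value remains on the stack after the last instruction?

bipush -7   -7
istore 2    (empty)
iload 2     -7
bipush -34  -7 -34
pop         -7
istore 2    (empty)
bipush 11   11
ineg        -11
pop         (empty)
bipush 2    2

2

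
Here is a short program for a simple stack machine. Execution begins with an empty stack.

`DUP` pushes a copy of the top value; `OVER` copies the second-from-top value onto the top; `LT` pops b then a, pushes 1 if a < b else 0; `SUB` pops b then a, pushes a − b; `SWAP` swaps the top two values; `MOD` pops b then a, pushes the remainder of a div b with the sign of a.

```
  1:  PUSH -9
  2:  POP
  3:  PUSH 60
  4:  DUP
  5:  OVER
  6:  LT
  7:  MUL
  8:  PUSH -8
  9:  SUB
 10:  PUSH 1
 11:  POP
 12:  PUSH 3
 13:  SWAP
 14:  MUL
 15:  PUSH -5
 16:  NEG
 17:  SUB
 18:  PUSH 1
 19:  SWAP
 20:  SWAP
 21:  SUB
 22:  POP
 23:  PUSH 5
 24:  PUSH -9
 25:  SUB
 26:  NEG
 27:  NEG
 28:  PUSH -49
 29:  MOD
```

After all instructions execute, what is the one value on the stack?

PUSH -9  : -9
POP      : (empty)
PUSH 60  : 60
DUP      : 60 60
OVER     : 60 60 60
LT       : 60 0
MUL      : 0
PUSH -8  : 0 -8
SUB      : 8
PUSH 1   : 8 1
POP      : 8
PUSH 3   : 8 3
SWAP     : 3 8
MUL      : 24
PUSH -5  : 24 -5
NEG      : 24 5
SUB      : 19
PUSH 1   : 19 1
SWAP     : 1 19
SWAP     : 19 1
SUB      : 18
POP      : (empty)
PUSH 5   : 5
PUSH -9  : 5 -9
SUB      : 14
NEG      : -14
NEG      : 14
PUSH -49 : 14 -49
MOD      : 14

14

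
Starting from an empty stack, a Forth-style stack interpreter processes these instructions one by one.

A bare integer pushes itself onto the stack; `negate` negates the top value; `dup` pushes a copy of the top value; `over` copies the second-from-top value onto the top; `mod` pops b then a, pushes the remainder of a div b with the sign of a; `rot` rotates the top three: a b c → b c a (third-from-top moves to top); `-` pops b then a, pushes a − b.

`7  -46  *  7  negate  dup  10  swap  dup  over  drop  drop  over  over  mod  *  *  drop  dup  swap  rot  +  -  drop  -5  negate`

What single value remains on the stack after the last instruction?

5

7       7
-46     7 -46
*       -322
7       -322 7
negate  -322 -7
dup     -322 -7 -7
10      -322 -7 -7 10
swap    -322 -7 10 -7
dup     -322 -7 10 -7 -7
over    -322 -7 10 -7 -7 -7
drop    -322 -7 10 -7 -7
drop    -322 -7 10 -7
over    -322 -7 10 -7 10
over    -322 -7 10 -7 10 -7
mod     -322 -7 10 -7 3
*       -322 -7 10 -21
*       -322 -7 -210
drop    -322 -7
dup     -322 -7 -7
swap    -322 -7 -7
rot     -7 -7 -322
+       -7 -329
-       322
drop    (empty)
-5      -5
negate  5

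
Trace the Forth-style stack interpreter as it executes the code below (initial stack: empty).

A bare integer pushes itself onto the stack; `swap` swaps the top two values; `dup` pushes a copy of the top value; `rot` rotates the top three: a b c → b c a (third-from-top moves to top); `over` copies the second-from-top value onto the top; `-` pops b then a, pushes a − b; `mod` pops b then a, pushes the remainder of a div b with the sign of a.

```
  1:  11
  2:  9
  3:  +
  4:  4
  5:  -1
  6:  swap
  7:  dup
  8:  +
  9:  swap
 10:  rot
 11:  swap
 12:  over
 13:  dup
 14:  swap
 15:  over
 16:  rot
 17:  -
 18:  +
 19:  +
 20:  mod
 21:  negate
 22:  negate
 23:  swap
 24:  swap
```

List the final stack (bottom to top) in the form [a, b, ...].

11     → 11
9      → 11 9
+      → 20
4      → 20 4
-1     → 20 4 -1
swap   → 20 -1 4
dup    → 20 -1 4 4
+      → 20 -1 8
swap   → 20 8 -1
rot    → 8 -1 20
swap   → 8 20 -1
over   → 8 20 -1 20
dup    → 8 20 -1 20 20
swap   → 8 20 -1 20 20
over   → 8 20 -1 20 20 20
rot    → 8 20 -1 20 20 20
-      → 8 20 -1 20 0
+      → 8 20 -1 20
+      → 8 20 19
mod    → 8 1
negate → 8 -1
negate → 8 1
swap   → 1 8
swap   → 8 1

[8, 1]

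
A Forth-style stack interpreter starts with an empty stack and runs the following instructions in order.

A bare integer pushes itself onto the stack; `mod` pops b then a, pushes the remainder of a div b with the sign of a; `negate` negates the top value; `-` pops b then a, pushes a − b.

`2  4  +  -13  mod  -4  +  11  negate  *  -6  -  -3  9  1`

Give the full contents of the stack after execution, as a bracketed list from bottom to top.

[-16, -3, 9, 1]

2      -> [2]
4      -> [2, 4]
+      -> [6]
-13    -> [6, -13]
mod    -> [6]
-4     -> [6, -4]
+      -> [2]
11     -> [2, 11]
negate -> [2, -11]
*      -> [-22]
-6     -> [-22, -6]
-      -> [-16]
-3     -> [-16, -3]
9      -> [-16, -3, 9]
1      -> [-16, -3, 9, 1]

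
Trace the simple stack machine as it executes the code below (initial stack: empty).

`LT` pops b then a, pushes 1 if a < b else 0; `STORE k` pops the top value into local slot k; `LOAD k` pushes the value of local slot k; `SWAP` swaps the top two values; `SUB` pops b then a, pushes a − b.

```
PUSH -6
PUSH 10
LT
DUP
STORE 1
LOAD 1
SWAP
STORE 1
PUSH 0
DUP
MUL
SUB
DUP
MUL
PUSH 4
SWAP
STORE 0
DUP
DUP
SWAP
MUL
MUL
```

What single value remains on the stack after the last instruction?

64

PUSH -6 -> -6
PUSH 10 -> -6 10
LT      -> 1
DUP     -> 1 1
STORE 1 -> 1
LOAD 1  -> 1 1
SWAP    -> 1 1
STORE 1 -> 1
PUSH 0  -> 1 0
DUP     -> 1 0 0
MUL     -> 1 0
SUB     -> 1
DUP     -> 1 1
MUL     -> 1
PUSH 4  -> 1 4
SWAP    -> 4 1
STORE 0 -> 4
DUP     -> 4 4
DUP     -> 4 4 4
SWAP    -> 4 4 4
MUL     -> 4 16
MUL     -> 64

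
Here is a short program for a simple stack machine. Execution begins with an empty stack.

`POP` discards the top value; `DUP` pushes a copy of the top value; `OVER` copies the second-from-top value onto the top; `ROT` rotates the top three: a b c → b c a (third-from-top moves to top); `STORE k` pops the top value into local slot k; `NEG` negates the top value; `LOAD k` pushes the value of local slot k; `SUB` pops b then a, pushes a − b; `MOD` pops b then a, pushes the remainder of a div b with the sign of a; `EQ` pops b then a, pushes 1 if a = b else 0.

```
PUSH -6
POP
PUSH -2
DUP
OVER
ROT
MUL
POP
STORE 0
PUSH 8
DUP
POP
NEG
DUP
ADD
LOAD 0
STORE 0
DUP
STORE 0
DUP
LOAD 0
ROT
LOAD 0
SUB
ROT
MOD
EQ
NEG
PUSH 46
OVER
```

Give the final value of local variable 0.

PUSH -6  -6
POP      (empty)
PUSH -2  -2
DUP      -2 -2
OVER     -2 -2 -2
ROT      -2 -2 -2
MUL      -2 4
POP      -2
STORE 0  (empty)
PUSH 8   8
DUP      8 8
POP      8
NEG      -8
DUP      -8 -8
ADD      -16
LOAD 0   -16 -2
STORE 0  -16
DUP      -16 -16
STORE 0  -16
DUP      -16 -16
LOAD 0   -16 -16 -16
ROT      -16 -16 -16
LOAD 0   -16 -16 -16 -16
SUB      -16 -16 0
ROT      -16 0 -16
MOD      -16 0
EQ       0
NEG      0
PUSH 46  0 46
OVER     0 46 0

-16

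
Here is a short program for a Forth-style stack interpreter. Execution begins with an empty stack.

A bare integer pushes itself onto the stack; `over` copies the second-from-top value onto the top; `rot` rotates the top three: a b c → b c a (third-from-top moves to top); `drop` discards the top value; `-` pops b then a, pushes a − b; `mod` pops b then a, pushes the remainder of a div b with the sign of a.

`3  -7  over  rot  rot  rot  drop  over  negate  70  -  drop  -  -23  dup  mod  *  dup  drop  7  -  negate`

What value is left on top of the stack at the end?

7

3      -> 3
-7     -> 3 -7
over   -> 3 -7 3
rot    -> -7 3 3
rot    -> 3 3 -7
rot    -> 3 -7 3
drop   -> 3 -7
over   -> 3 -7 3
negate -> 3 -7 -3
70     -> 3 -7 -3 70
-      -> 3 -7 -73
drop   -> 3 -7
-      -> 10
-23    -> 10 -23
dup    -> 10 -23 -23
mod    -> 10 0
*      -> 0
dup    -> 0 0
drop   -> 0
7      -> 0 7
-      -> -7
negate -> 7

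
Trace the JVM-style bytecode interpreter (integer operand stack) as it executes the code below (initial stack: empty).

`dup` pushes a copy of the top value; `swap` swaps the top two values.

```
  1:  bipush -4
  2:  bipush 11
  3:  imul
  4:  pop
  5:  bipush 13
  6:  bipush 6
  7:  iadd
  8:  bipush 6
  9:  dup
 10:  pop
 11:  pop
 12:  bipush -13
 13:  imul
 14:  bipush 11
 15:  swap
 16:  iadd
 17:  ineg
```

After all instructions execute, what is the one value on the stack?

236

bipush -4  → -4
bipush 11  → -4 11
imul       → -44
pop        → (empty)
bipush 13  → 13
bipush 6   → 13 6
iadd       → 19
bipush 6   → 19 6
dup        → 19 6 6
pop        → 19 6
pop        → 19
bipush -13 → 19 -13
imul       → -247
bipush 11  → -247 11
swap       → 11 -247
iadd       → -236
ineg       → 236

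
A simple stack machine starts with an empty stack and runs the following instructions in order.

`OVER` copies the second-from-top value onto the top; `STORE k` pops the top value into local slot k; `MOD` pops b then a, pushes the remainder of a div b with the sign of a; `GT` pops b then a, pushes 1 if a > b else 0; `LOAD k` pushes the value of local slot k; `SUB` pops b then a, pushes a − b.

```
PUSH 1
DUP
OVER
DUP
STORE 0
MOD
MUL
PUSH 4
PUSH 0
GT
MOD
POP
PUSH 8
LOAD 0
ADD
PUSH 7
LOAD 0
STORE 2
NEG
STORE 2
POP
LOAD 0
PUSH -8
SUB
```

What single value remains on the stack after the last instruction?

9

PUSH 1  → 1
DUP     → 1 1
OVER    → 1 1 1
DUP     → 1 1 1 1
STORE 0 → 1 1 1
MOD     → 1 0
MUL     → 0
PUSH 4  → 0 4
PUSH 0  → 0 4 0
GT      → 0 1
MOD     → 0
POP     → (empty)
PUSH 8  → 8
LOAD 0  → 8 1
ADD     → 9
PUSH 7  → 9 7
LOAD 0  → 9 7 1
STORE 2 → 9 7
NEG     → 9 -7
STORE 2 → 9
POP     → (empty)
LOAD 0  → 1
PUSH -8 → 1 -8
SUB     → 9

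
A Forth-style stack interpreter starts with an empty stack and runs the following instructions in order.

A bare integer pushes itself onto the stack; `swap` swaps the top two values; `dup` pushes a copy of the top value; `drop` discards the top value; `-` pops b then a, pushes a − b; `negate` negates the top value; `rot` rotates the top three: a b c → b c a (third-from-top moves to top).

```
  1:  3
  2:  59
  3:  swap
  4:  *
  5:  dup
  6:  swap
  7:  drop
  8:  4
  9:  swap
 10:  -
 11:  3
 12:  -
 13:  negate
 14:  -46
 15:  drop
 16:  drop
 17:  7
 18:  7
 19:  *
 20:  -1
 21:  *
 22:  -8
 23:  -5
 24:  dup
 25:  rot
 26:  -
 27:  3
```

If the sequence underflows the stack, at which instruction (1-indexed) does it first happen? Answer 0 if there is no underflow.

0

3      : [3]
59     : [3, 59]
swap   : [59, 3]
*      : [177]
dup    : [177, 177]
swap   : [177, 177]
drop   : [177]
4      : [177, 4]
swap   : [4, 177]
-      : [-173]
3      : [-173, 3]
-      : [-176]
negate : [176]
-46    : [176, -46]
drop   : [176]
drop   : []
7      : [7]
7      : [7, 7]
*      : [49]
-1     : [49, -1]
*      : [-49]
-8     : [-49, -8]
-5     : [-49, -8, -5]
dup    : [-49, -8, -5, -5]
rot    : [-49, -5, -5, -8]
-      : [-49, -5, 3]
3      : [-49, -5, 3, 3]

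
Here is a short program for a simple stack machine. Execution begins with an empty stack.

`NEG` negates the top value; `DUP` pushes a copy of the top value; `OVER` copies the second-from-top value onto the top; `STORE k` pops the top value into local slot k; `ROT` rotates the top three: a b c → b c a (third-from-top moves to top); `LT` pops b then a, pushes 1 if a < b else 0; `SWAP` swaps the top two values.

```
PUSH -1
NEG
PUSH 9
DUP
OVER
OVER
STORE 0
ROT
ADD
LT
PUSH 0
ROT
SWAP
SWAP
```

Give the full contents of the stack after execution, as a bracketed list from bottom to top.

[1, 0, 1]

PUSH -1 -> -1
NEG     -> 1
PUSH 9  -> 1 9
DUP     -> 1 9 9
OVER    -> 1 9 9 9
OVER    -> 1 9 9 9 9
STORE 0 -> 1 9 9 9
ROT     -> 1 9 9 9
ADD     -> 1 9 18
LT      -> 1 1
PUSH 0  -> 1 1 0
ROT     -> 1 0 1
SWAP    -> 1 1 0
SWAP    -> 1 0 1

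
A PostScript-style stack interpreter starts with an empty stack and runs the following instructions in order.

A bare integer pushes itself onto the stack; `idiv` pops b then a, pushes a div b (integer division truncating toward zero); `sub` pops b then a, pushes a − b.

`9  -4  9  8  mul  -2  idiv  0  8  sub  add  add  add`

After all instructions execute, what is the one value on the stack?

9    → [9]
-4   → [9, -4]
9    → [9, -4, 9]
8    → [9, -4, 9, 8]
mul  → [9, -4, 72]
-2   → [9, -4, 72, -2]
idiv → [9, -4, -36]
0    → [9, -4, -36, 0]
8    → [9, -4, -36, 0, 8]
sub  → [9, -4, -36, -8]
add  → [9, -4, -44]
add  → [9, -48]
add  → [-39]

-39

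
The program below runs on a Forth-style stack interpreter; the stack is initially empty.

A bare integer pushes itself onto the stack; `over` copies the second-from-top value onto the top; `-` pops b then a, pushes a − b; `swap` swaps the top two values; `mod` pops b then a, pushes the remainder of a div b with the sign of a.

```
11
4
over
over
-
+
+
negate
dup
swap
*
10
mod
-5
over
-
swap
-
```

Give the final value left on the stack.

11     -> [11]
4      -> [11, 4]
over   -> [11, 4, 11]
over   -> [11, 4, 11, 4]
-      -> [11, 4, 7]
+      -> [11, 11]
+      -> [22]
negate -> [-22]
dup    -> [-22, -22]
swap   -> [-22, -22]
*      -> [484]
10     -> [484, 10]
mod    -> [4]
-5     -> [4, -5]
over   -> [4, -5, 4]
-      -> [4, -9]
swap   -> [-9, 4]
-      -> [-13]

-13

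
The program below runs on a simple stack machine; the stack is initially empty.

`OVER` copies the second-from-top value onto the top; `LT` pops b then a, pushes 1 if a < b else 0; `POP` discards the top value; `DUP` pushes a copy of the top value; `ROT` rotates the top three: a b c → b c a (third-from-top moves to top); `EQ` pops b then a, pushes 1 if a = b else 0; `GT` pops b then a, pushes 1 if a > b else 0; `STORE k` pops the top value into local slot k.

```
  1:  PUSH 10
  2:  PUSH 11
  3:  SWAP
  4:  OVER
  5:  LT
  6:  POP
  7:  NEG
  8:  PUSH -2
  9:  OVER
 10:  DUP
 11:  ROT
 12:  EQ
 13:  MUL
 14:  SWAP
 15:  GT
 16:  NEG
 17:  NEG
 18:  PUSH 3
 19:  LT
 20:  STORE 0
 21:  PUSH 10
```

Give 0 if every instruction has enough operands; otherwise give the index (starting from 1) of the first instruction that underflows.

PUSH 10 → [10]
PUSH 11 → [10, 11]
SWAP    → [11, 10]
OVER    → [11, 10, 11]
LT      → [11, 1]
POP     → [11]
NEG     → [-11]
PUSH -2 → [-11, -2]
OVER    → [-11, -2, -11]
DUP     → [-11, -2, -11, -11]
ROT     → [-11, -11, -11, -2]
EQ      → [-11, -11, 0]
MUL     → [-11, 0]
SWAP    → [0, -11]
GT      → [1]
NEG     → [-1]
NEG     → [1]
PUSH 3  → [1, 3]
LT      → [1]
STORE 0 → []
PUSH 10 → [10]

0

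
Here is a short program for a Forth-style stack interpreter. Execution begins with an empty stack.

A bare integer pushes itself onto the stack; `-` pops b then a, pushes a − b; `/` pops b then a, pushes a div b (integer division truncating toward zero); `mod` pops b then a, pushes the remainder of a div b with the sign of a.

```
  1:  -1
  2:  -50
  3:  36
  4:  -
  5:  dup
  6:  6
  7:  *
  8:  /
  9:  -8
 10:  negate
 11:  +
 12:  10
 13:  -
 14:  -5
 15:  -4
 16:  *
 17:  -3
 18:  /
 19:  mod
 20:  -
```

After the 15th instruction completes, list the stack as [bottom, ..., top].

[-1, -2, -5, -4]

-1     → -1
-50    → -1 -50
36     → -1 -50 36
-      → -1 -86
dup    → -1 -86 -86
6      → -1 -86 -86 6
*      → -1 -86 -516
/      → -1 0
-8     → -1 0 -8
negate → -1 0 8
+      → -1 8
10     → -1 8 10
-      → -1 -2
-5     → -1 -2 -5
-4     → -1 -2 -5 -4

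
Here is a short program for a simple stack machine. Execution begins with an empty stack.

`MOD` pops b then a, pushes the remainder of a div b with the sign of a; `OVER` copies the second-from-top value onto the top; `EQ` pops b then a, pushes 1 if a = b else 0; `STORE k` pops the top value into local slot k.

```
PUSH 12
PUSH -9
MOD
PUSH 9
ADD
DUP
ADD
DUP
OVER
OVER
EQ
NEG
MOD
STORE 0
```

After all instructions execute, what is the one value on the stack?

PUSH 12 → 12
PUSH -9 → 12 -9
MOD     → 3
PUSH 9  → 3 9
ADD     → 12
DUP     → 12 12
ADD     → 24
DUP     → 24 24
OVER    → 24 24 24
OVER    → 24 24 24 24
EQ      → 24 24 1
NEG     → 24 24 -1
MOD     → 24 0
STORE 0 → 24

24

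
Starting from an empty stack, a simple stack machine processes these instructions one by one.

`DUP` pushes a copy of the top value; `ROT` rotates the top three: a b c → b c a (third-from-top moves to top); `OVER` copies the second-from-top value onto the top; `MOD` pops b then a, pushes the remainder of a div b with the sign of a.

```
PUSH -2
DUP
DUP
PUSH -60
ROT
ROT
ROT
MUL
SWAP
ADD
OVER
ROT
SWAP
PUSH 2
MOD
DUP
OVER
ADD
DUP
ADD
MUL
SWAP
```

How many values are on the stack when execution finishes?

3

PUSH -2  → -2
DUP      → -2 -2
DUP      → -2 -2 -2
PUSH -60 → -2 -2 -2 -60
ROT      → -2 -2 -60 -2
ROT      → -2 -60 -2 -2
ROT      → -2 -2 -2 -60
MUL      → -2 -2 120
SWAP     → -2 120 -2
ADD      → -2 118
OVER     → -2 118 -2
ROT      → 118 -2 -2
SWAP     → 118 -2 -2
PUSH 2   → 118 -2 -2 2
MOD      → 118 -2 0
DUP      → 118 -2 0 0
OVER     → 118 -2 0 0 0
ADD      → 118 -2 0 0
DUP      → 118 -2 0 0 0
ADD      → 118 -2 0 0
MUL      → 118 -2 0
SWAP     → 118 0 -2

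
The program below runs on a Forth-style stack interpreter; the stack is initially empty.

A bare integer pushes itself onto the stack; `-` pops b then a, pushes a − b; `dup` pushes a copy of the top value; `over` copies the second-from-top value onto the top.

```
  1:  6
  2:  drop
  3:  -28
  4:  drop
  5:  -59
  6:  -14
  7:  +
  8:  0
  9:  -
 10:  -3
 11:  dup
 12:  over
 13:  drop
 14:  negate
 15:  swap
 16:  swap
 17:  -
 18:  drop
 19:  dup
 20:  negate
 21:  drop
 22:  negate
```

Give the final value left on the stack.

6      : 6
drop   : (empty)
-28    : -28
drop   : (empty)
-59    : -59
-14    : -59 -14
+      : -73
0      : -73 0
-      : -73
-3     : -73 -3
dup    : -73 -3 -3
over   : -73 -3 -3 -3
drop   : -73 -3 -3
negate : -73 -3 3
swap   : -73 3 -3
swap   : -73 -3 3
-      : -73 -6
drop   : -73
dup    : -73 -73
negate : -73 73
drop   : -73
negate : 73

73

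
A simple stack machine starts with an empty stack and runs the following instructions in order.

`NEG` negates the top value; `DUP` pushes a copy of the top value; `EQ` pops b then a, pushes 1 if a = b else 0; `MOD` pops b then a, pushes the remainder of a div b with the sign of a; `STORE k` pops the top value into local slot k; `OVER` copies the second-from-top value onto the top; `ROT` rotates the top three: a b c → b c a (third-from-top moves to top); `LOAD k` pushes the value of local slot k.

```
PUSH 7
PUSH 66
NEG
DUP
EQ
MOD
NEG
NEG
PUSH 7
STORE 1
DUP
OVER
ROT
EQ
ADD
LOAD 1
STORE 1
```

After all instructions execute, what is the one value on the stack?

1

PUSH 7   [7]
PUSH 66  [7, 66]
NEG      [7, -66]
DUP      [7, -66, -66]
EQ       [7, 1]
MOD      [0]
NEG      [0]
NEG      [0]
PUSH 7   [0, 7]
STORE 1  [0]
DUP      [0, 0]
OVER     [0, 0, 0]
ROT      [0, 0, 0]
EQ       [0, 1]
ADD      [1]
LOAD 1   [1, 7]
STORE 1  [1]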